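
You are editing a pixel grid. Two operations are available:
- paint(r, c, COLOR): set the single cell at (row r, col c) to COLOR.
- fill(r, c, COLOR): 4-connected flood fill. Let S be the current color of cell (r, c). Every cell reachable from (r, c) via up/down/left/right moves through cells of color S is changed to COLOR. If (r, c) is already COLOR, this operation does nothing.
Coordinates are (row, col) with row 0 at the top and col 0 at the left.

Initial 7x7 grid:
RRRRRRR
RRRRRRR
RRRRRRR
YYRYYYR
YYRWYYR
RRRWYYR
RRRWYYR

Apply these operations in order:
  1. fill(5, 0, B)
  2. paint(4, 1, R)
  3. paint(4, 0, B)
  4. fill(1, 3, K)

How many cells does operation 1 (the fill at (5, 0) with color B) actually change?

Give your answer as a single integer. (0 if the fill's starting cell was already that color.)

Answer: 33

Derivation:
After op 1 fill(5,0,B) [33 cells changed]:
BBBBBBB
BBBBBBB
BBBBBBB
YYBYYYB
YYBWYYB
BBBWYYB
BBBWYYB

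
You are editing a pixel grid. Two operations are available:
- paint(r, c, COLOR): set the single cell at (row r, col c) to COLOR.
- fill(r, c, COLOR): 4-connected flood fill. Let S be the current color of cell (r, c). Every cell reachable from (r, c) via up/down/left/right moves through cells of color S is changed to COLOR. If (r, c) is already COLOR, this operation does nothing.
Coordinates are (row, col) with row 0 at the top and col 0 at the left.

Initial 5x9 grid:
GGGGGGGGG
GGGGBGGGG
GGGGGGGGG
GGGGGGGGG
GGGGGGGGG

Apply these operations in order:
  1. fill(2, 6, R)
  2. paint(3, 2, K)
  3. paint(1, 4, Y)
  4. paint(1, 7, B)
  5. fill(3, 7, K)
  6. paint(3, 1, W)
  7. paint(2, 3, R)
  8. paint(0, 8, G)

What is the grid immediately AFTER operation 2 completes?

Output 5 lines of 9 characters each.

After op 1 fill(2,6,R) [44 cells changed]:
RRRRRRRRR
RRRRBRRRR
RRRRRRRRR
RRRRRRRRR
RRRRRRRRR
After op 2 paint(3,2,K):
RRRRRRRRR
RRRRBRRRR
RRRRRRRRR
RRKRRRRRR
RRRRRRRRR

Answer: RRRRRRRRR
RRRRBRRRR
RRRRRRRRR
RRKRRRRRR
RRRRRRRRR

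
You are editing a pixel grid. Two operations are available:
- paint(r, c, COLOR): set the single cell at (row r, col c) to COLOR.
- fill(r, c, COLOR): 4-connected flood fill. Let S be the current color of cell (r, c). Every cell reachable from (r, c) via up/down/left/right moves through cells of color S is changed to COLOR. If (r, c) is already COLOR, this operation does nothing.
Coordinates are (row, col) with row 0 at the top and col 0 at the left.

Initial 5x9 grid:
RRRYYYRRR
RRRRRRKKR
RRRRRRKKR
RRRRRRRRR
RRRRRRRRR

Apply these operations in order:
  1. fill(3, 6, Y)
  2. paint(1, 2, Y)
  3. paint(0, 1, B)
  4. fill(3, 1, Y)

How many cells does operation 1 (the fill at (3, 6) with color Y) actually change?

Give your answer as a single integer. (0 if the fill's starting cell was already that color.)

After op 1 fill(3,6,Y) [38 cells changed]:
YYYYYYYYY
YYYYYYKKY
YYYYYYKKY
YYYYYYYYY
YYYYYYYYY

Answer: 38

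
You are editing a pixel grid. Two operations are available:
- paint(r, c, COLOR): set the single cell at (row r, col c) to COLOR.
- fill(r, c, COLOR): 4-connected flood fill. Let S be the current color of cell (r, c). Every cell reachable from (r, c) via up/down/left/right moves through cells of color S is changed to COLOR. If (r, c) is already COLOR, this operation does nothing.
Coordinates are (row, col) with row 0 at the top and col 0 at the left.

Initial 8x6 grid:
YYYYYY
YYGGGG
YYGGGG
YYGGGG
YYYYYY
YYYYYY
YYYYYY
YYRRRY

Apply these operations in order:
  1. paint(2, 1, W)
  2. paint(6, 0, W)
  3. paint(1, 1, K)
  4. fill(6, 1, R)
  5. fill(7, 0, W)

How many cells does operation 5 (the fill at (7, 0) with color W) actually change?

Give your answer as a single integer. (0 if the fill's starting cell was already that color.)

Answer: 33

Derivation:
After op 1 paint(2,1,W):
YYYYYY
YYGGGG
YWGGGG
YYGGGG
YYYYYY
YYYYYY
YYYYYY
YYRRRY
After op 2 paint(6,0,W):
YYYYYY
YYGGGG
YWGGGG
YYGGGG
YYYYYY
YYYYYY
WYYYYY
YYRRRY
After op 3 paint(1,1,K):
YYYYYY
YKGGGG
YWGGGG
YYGGGG
YYYYYY
YYYYYY
WYYYYY
YYRRRY
After op 4 fill(6,1,R) [30 cells changed]:
RRRRRR
RKGGGG
RWGGGG
RRGGGG
RRRRRR
RRRRRR
WRRRRR
RRRRRR
After op 5 fill(7,0,W) [33 cells changed]:
WWWWWW
WKGGGG
WWGGGG
WWGGGG
WWWWWW
WWWWWW
WWWWWW
WWWWWW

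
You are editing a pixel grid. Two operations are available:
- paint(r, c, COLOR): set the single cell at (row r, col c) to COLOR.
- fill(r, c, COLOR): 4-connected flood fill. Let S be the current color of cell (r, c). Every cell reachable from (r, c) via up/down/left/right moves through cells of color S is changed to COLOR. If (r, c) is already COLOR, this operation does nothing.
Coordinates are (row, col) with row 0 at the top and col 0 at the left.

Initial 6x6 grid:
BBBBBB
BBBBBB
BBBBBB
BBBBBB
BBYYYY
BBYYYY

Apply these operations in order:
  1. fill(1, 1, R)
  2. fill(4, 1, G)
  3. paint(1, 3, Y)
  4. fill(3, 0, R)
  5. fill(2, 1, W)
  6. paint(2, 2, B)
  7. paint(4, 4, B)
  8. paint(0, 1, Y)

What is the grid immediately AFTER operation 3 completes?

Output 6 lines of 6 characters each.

After op 1 fill(1,1,R) [28 cells changed]:
RRRRRR
RRRRRR
RRRRRR
RRRRRR
RRYYYY
RRYYYY
After op 2 fill(4,1,G) [28 cells changed]:
GGGGGG
GGGGGG
GGGGGG
GGGGGG
GGYYYY
GGYYYY
After op 3 paint(1,3,Y):
GGGGGG
GGGYGG
GGGGGG
GGGGGG
GGYYYY
GGYYYY

Answer: GGGGGG
GGGYGG
GGGGGG
GGGGGG
GGYYYY
GGYYYY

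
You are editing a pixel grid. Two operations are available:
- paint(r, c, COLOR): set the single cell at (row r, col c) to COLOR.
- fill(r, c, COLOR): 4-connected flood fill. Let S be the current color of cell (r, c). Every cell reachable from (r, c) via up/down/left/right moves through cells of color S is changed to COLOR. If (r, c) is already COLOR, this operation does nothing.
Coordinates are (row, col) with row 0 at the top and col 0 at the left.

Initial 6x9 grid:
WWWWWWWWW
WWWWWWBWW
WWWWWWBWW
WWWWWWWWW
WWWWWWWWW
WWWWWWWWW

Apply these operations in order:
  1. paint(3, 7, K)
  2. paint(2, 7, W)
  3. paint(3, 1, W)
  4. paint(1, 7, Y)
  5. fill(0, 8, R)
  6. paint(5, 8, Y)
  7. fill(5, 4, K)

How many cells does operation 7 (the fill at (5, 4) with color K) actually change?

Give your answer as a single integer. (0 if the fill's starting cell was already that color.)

Answer: 49

Derivation:
After op 1 paint(3,7,K):
WWWWWWWWW
WWWWWWBWW
WWWWWWBWW
WWWWWWWKW
WWWWWWWWW
WWWWWWWWW
After op 2 paint(2,7,W):
WWWWWWWWW
WWWWWWBWW
WWWWWWBWW
WWWWWWWKW
WWWWWWWWW
WWWWWWWWW
After op 3 paint(3,1,W):
WWWWWWWWW
WWWWWWBWW
WWWWWWBWW
WWWWWWWKW
WWWWWWWWW
WWWWWWWWW
After op 4 paint(1,7,Y):
WWWWWWWWW
WWWWWWBYW
WWWWWWBWW
WWWWWWWKW
WWWWWWWWW
WWWWWWWWW
After op 5 fill(0,8,R) [50 cells changed]:
RRRRRRRRR
RRRRRRBYR
RRRRRRBRR
RRRRRRRKR
RRRRRRRRR
RRRRRRRRR
After op 6 paint(5,8,Y):
RRRRRRRRR
RRRRRRBYR
RRRRRRBRR
RRRRRRRKR
RRRRRRRRR
RRRRRRRRY
After op 7 fill(5,4,K) [49 cells changed]:
KKKKKKKKK
KKKKKKBYK
KKKKKKBKK
KKKKKKKKK
KKKKKKKKK
KKKKKKKKY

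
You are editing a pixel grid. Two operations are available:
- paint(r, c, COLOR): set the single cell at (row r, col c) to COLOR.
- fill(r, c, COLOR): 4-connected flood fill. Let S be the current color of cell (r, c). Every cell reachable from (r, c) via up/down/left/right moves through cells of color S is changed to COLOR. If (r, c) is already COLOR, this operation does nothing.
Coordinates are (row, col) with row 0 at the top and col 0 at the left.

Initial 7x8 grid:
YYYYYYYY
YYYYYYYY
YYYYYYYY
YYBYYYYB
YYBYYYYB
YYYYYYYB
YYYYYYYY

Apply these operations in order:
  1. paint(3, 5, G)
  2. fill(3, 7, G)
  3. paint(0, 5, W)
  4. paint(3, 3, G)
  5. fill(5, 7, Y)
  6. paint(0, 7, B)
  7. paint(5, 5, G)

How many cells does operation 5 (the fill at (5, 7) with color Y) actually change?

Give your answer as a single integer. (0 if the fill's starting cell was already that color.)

After op 1 paint(3,5,G):
YYYYYYYY
YYYYYYYY
YYYYYYYY
YYBYYGYB
YYBYYYYB
YYYYYYYB
YYYYYYYY
After op 2 fill(3,7,G) [3 cells changed]:
YYYYYYYY
YYYYYYYY
YYYYYYYY
YYBYYGYG
YYBYYYYG
YYYYYYYG
YYYYYYYY
After op 3 paint(0,5,W):
YYYYYWYY
YYYYYYYY
YYYYYYYY
YYBYYGYG
YYBYYYYG
YYYYYYYG
YYYYYYYY
After op 4 paint(3,3,G):
YYYYYWYY
YYYYYYYY
YYYYYYYY
YYBGYGYG
YYBYYYYG
YYYYYYYG
YYYYYYYY
After op 5 fill(5,7,Y) [3 cells changed]:
YYYYYWYY
YYYYYYYY
YYYYYYYY
YYBGYGYY
YYBYYYYY
YYYYYYYY
YYYYYYYY

Answer: 3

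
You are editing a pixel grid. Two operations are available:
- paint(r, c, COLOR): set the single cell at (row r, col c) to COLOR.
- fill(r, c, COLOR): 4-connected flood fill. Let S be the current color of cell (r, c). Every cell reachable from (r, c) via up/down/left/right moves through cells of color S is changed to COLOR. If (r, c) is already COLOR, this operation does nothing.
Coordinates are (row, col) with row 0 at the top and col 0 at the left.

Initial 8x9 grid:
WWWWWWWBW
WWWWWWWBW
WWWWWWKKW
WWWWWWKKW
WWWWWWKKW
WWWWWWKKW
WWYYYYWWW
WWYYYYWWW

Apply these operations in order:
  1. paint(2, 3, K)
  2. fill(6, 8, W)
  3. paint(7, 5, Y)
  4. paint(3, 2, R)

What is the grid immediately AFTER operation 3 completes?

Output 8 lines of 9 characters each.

After op 1 paint(2,3,K):
WWWWWWWBW
WWWWWWWBW
WWWKWWKKW
WWWWWWKKW
WWWWWWKKW
WWWWWWKKW
WWYYYYWWW
WWYYYYWWW
After op 2 fill(6,8,W) [0 cells changed]:
WWWWWWWBW
WWWWWWWBW
WWWKWWKKW
WWWWWWKKW
WWWWWWKKW
WWWWWWKKW
WWYYYYWWW
WWYYYYWWW
After op 3 paint(7,5,Y):
WWWWWWWBW
WWWWWWWBW
WWWKWWKKW
WWWWWWKKW
WWWWWWKKW
WWWWWWKKW
WWYYYYWWW
WWYYYYWWW

Answer: WWWWWWWBW
WWWWWWWBW
WWWKWWKKW
WWWWWWKKW
WWWWWWKKW
WWWWWWKKW
WWYYYYWWW
WWYYYYWWW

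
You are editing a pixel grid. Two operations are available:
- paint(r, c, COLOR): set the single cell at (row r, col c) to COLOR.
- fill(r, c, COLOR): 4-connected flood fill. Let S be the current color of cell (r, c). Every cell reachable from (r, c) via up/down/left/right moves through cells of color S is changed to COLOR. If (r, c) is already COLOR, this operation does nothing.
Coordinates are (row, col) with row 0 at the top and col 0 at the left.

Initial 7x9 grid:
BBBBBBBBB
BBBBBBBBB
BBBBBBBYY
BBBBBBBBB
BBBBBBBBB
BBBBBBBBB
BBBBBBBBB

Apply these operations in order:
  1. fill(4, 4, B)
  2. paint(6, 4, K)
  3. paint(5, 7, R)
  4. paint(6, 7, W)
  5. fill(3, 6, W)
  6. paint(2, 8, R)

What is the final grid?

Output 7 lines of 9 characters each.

After op 1 fill(4,4,B) [0 cells changed]:
BBBBBBBBB
BBBBBBBBB
BBBBBBBYY
BBBBBBBBB
BBBBBBBBB
BBBBBBBBB
BBBBBBBBB
After op 2 paint(6,4,K):
BBBBBBBBB
BBBBBBBBB
BBBBBBBYY
BBBBBBBBB
BBBBBBBBB
BBBBBBBBB
BBBBKBBBB
After op 3 paint(5,7,R):
BBBBBBBBB
BBBBBBBBB
BBBBBBBYY
BBBBBBBBB
BBBBBBBBB
BBBBBBBRB
BBBBKBBBB
After op 4 paint(6,7,W):
BBBBBBBBB
BBBBBBBBB
BBBBBBBYY
BBBBBBBBB
BBBBBBBBB
BBBBBBBRB
BBBBKBBWB
After op 5 fill(3,6,W) [58 cells changed]:
WWWWWWWWW
WWWWWWWWW
WWWWWWWYY
WWWWWWWWW
WWWWWWWWW
WWWWWWWRW
WWWWKWWWW
After op 6 paint(2,8,R):
WWWWWWWWW
WWWWWWWWW
WWWWWWWYR
WWWWWWWWW
WWWWWWWWW
WWWWWWWRW
WWWWKWWWW

Answer: WWWWWWWWW
WWWWWWWWW
WWWWWWWYR
WWWWWWWWW
WWWWWWWWW
WWWWWWWRW
WWWWKWWWW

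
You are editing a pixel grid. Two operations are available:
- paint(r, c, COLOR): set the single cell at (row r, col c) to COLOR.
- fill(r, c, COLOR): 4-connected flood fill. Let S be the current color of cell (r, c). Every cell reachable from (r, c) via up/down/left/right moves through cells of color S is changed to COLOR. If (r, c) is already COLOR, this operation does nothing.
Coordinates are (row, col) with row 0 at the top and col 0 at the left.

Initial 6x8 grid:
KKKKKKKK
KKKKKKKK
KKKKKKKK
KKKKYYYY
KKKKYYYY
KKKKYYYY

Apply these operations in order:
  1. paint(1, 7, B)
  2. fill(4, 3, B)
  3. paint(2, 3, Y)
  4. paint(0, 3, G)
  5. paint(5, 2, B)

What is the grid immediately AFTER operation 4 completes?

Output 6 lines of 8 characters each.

After op 1 paint(1,7,B):
KKKKKKKK
KKKKKKKB
KKKKKKKK
KKKKYYYY
KKKKYYYY
KKKKYYYY
After op 2 fill(4,3,B) [35 cells changed]:
BBBBBBBB
BBBBBBBB
BBBBBBBB
BBBBYYYY
BBBBYYYY
BBBBYYYY
After op 3 paint(2,3,Y):
BBBBBBBB
BBBBBBBB
BBBYBBBB
BBBBYYYY
BBBBYYYY
BBBBYYYY
After op 4 paint(0,3,G):
BBBGBBBB
BBBBBBBB
BBBYBBBB
BBBBYYYY
BBBBYYYY
BBBBYYYY

Answer: BBBGBBBB
BBBBBBBB
BBBYBBBB
BBBBYYYY
BBBBYYYY
BBBBYYYY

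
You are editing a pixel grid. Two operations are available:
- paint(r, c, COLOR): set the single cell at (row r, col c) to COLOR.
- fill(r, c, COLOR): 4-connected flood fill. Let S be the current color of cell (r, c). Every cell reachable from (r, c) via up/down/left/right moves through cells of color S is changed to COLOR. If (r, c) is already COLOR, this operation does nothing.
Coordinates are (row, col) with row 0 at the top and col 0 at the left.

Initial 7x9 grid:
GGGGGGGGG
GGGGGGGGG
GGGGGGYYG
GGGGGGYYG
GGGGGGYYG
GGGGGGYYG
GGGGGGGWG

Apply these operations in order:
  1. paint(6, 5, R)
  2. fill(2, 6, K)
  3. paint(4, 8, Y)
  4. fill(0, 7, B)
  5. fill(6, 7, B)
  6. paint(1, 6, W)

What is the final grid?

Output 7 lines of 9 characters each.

Answer: BBBBBBBBB
BBBBBBWBB
BBBBBBKKB
BBBBBBKKB
BBBBBBKKY
BBBBBBKKG
BBBBBRGBG

Derivation:
After op 1 paint(6,5,R):
GGGGGGGGG
GGGGGGGGG
GGGGGGYYG
GGGGGGYYG
GGGGGGYYG
GGGGGGYYG
GGGGGRGWG
After op 2 fill(2,6,K) [8 cells changed]:
GGGGGGGGG
GGGGGGGGG
GGGGGGKKG
GGGGGGKKG
GGGGGGKKG
GGGGGGKKG
GGGGGRGWG
After op 3 paint(4,8,Y):
GGGGGGGGG
GGGGGGGGG
GGGGGGKKG
GGGGGGKKG
GGGGGGKKY
GGGGGGKKG
GGGGGRGWG
After op 4 fill(0,7,B) [49 cells changed]:
BBBBBBBBB
BBBBBBBBB
BBBBBBKKB
BBBBBBKKB
BBBBBBKKY
BBBBBBKKG
BBBBBRGWG
After op 5 fill(6,7,B) [1 cells changed]:
BBBBBBBBB
BBBBBBBBB
BBBBBBKKB
BBBBBBKKB
BBBBBBKKY
BBBBBBKKG
BBBBBRGBG
After op 6 paint(1,6,W):
BBBBBBBBB
BBBBBBWBB
BBBBBBKKB
BBBBBBKKB
BBBBBBKKY
BBBBBBKKG
BBBBBRGBG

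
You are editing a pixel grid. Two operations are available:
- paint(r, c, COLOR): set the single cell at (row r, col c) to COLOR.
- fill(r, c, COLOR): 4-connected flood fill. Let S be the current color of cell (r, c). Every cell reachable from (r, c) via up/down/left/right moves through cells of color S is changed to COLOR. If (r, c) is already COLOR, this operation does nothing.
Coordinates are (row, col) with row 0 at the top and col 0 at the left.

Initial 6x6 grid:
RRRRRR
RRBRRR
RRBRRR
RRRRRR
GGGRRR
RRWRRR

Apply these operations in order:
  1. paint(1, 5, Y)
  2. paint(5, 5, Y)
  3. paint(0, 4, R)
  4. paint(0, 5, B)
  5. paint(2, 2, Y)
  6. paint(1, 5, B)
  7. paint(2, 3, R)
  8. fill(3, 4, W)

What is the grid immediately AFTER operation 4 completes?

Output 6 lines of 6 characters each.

Answer: RRRRRB
RRBRRY
RRBRRR
RRRRRR
GGGRRR
RRWRRY

Derivation:
After op 1 paint(1,5,Y):
RRRRRR
RRBRRY
RRBRRR
RRRRRR
GGGRRR
RRWRRR
After op 2 paint(5,5,Y):
RRRRRR
RRBRRY
RRBRRR
RRRRRR
GGGRRR
RRWRRY
After op 3 paint(0,4,R):
RRRRRR
RRBRRY
RRBRRR
RRRRRR
GGGRRR
RRWRRY
After op 4 paint(0,5,B):
RRRRRB
RRBRRY
RRBRRR
RRRRRR
GGGRRR
RRWRRY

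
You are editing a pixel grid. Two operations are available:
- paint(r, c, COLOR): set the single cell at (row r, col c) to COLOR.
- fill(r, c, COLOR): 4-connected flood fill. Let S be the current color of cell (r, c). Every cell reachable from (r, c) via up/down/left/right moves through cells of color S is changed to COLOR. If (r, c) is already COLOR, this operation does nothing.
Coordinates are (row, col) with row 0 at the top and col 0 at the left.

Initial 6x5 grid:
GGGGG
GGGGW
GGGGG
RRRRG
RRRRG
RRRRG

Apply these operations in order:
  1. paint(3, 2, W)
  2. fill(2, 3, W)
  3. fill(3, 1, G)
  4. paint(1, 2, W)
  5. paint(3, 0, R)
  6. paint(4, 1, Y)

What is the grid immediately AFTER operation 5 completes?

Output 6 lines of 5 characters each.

After op 1 paint(3,2,W):
GGGGG
GGGGW
GGGGG
RRWRG
RRRRG
RRRRG
After op 2 fill(2,3,W) [17 cells changed]:
WWWWW
WWWWW
WWWWW
RRWRW
RRRRW
RRRRW
After op 3 fill(3,1,G) [11 cells changed]:
WWWWW
WWWWW
WWWWW
GGWGW
GGGGW
GGGGW
After op 4 paint(1,2,W):
WWWWW
WWWWW
WWWWW
GGWGW
GGGGW
GGGGW
After op 5 paint(3,0,R):
WWWWW
WWWWW
WWWWW
RGWGW
GGGGW
GGGGW

Answer: WWWWW
WWWWW
WWWWW
RGWGW
GGGGW
GGGGW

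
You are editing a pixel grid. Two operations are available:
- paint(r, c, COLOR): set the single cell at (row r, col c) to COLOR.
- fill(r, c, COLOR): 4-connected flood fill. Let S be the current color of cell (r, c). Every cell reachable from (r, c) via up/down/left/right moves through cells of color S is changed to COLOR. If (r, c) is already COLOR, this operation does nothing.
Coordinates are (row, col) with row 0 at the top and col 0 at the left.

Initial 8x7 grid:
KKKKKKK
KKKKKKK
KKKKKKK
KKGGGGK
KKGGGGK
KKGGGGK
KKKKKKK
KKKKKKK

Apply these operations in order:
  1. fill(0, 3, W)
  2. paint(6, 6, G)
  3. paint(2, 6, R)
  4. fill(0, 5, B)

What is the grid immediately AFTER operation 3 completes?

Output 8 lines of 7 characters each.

Answer: WWWWWWW
WWWWWWW
WWWWWWR
WWGGGGW
WWGGGGW
WWGGGGW
WWWWWWG
WWWWWWW

Derivation:
After op 1 fill(0,3,W) [44 cells changed]:
WWWWWWW
WWWWWWW
WWWWWWW
WWGGGGW
WWGGGGW
WWGGGGW
WWWWWWW
WWWWWWW
After op 2 paint(6,6,G):
WWWWWWW
WWWWWWW
WWWWWWW
WWGGGGW
WWGGGGW
WWGGGGW
WWWWWWG
WWWWWWW
After op 3 paint(2,6,R):
WWWWWWW
WWWWWWW
WWWWWWR
WWGGGGW
WWGGGGW
WWGGGGW
WWWWWWG
WWWWWWW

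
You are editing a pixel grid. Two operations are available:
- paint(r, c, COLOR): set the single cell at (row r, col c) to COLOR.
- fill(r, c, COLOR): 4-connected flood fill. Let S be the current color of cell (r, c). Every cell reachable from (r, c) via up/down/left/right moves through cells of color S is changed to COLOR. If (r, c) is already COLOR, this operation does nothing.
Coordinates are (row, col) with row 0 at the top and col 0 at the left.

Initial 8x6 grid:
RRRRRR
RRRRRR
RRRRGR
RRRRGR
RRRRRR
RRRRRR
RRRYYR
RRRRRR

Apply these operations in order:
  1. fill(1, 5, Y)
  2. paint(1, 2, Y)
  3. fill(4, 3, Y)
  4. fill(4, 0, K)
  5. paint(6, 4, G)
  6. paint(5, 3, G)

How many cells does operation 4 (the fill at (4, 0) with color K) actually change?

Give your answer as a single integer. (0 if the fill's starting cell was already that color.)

After op 1 fill(1,5,Y) [44 cells changed]:
YYYYYY
YYYYYY
YYYYGY
YYYYGY
YYYYYY
YYYYYY
YYYYYY
YYYYYY
After op 2 paint(1,2,Y):
YYYYYY
YYYYYY
YYYYGY
YYYYGY
YYYYYY
YYYYYY
YYYYYY
YYYYYY
After op 3 fill(4,3,Y) [0 cells changed]:
YYYYYY
YYYYYY
YYYYGY
YYYYGY
YYYYYY
YYYYYY
YYYYYY
YYYYYY
After op 4 fill(4,0,K) [46 cells changed]:
KKKKKK
KKKKKK
KKKKGK
KKKKGK
KKKKKK
KKKKKK
KKKKKK
KKKKKK

Answer: 46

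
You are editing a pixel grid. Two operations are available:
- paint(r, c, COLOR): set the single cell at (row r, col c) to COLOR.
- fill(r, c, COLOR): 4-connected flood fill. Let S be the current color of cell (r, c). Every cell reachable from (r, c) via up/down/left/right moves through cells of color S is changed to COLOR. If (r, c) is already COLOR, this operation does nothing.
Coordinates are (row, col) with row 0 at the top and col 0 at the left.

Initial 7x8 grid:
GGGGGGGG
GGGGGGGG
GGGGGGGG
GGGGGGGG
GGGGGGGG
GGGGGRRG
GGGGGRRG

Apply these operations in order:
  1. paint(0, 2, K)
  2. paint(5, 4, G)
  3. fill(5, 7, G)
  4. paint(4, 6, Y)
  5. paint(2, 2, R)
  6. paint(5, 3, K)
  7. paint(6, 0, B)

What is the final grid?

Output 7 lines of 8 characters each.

After op 1 paint(0,2,K):
GGKGGGGG
GGGGGGGG
GGGGGGGG
GGGGGGGG
GGGGGGGG
GGGGGRRG
GGGGGRRG
After op 2 paint(5,4,G):
GGKGGGGG
GGGGGGGG
GGGGGGGG
GGGGGGGG
GGGGGGGG
GGGGGRRG
GGGGGRRG
After op 3 fill(5,7,G) [0 cells changed]:
GGKGGGGG
GGGGGGGG
GGGGGGGG
GGGGGGGG
GGGGGGGG
GGGGGRRG
GGGGGRRG
After op 4 paint(4,6,Y):
GGKGGGGG
GGGGGGGG
GGGGGGGG
GGGGGGGG
GGGGGGYG
GGGGGRRG
GGGGGRRG
After op 5 paint(2,2,R):
GGKGGGGG
GGGGGGGG
GGRGGGGG
GGGGGGGG
GGGGGGYG
GGGGGRRG
GGGGGRRG
After op 6 paint(5,3,K):
GGKGGGGG
GGGGGGGG
GGRGGGGG
GGGGGGGG
GGGGGGYG
GGGKGRRG
GGGGGRRG
After op 7 paint(6,0,B):
GGKGGGGG
GGGGGGGG
GGRGGGGG
GGGGGGGG
GGGGGGYG
GGGKGRRG
BGGGGRRG

Answer: GGKGGGGG
GGGGGGGG
GGRGGGGG
GGGGGGGG
GGGGGGYG
GGGKGRRG
BGGGGRRG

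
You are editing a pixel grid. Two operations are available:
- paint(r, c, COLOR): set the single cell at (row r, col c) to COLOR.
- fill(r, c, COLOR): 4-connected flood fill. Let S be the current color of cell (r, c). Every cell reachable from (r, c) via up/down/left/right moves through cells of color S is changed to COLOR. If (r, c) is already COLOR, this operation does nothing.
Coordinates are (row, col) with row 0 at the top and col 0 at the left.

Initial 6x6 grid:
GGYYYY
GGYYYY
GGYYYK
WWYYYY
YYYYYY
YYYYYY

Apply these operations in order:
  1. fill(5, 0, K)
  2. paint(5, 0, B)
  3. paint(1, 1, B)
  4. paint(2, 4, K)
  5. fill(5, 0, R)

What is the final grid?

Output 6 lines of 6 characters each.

Answer: GGKKKK
GBKKKK
GGKKKK
WWKKKK
KKKKKK
RKKKKK

Derivation:
After op 1 fill(5,0,K) [27 cells changed]:
GGKKKK
GGKKKK
GGKKKK
WWKKKK
KKKKKK
KKKKKK
After op 2 paint(5,0,B):
GGKKKK
GGKKKK
GGKKKK
WWKKKK
KKKKKK
BKKKKK
After op 3 paint(1,1,B):
GGKKKK
GBKKKK
GGKKKK
WWKKKK
KKKKKK
BKKKKK
After op 4 paint(2,4,K):
GGKKKK
GBKKKK
GGKKKK
WWKKKK
KKKKKK
BKKKKK
After op 5 fill(5,0,R) [1 cells changed]:
GGKKKK
GBKKKK
GGKKKK
WWKKKK
KKKKKK
RKKKKK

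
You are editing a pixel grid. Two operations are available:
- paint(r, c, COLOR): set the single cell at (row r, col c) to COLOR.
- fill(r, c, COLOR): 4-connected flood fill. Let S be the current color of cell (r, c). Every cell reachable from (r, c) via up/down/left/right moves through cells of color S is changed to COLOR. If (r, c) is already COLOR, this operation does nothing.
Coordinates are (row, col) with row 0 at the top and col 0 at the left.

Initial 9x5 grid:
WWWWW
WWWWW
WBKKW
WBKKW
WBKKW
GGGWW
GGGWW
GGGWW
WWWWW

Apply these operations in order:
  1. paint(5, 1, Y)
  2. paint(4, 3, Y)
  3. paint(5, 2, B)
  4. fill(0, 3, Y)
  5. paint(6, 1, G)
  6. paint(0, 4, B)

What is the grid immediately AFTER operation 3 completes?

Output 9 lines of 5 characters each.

After op 1 paint(5,1,Y):
WWWWW
WWWWW
WBKKW
WBKKW
WBKKW
GYGWW
GGGWW
GGGWW
WWWWW
After op 2 paint(4,3,Y):
WWWWW
WWWWW
WBKKW
WBKKW
WBKYW
GYGWW
GGGWW
GGGWW
WWWWW
After op 3 paint(5,2,B):
WWWWW
WWWWW
WBKKW
WBKKW
WBKYW
GYBWW
GGGWW
GGGWW
WWWWW

Answer: WWWWW
WWWWW
WBKKW
WBKKW
WBKYW
GYBWW
GGGWW
GGGWW
WWWWW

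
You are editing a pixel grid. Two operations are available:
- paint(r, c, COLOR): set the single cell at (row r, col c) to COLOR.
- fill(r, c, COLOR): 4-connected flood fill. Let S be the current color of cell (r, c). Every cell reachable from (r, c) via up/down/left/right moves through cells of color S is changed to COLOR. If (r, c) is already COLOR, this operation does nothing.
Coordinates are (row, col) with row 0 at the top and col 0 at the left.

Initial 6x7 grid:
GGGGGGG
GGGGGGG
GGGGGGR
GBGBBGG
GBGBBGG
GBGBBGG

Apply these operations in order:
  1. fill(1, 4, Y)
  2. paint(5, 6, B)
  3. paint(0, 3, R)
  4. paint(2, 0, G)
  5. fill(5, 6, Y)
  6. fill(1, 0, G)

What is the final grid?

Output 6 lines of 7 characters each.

Answer: GGGRGGG
GGGGGGG
GGGGGGR
YBGBBGG
YBGBBGG
YBGBBGG

Derivation:
After op 1 fill(1,4,Y) [32 cells changed]:
YYYYYYY
YYYYYYY
YYYYYYR
YBYBBYY
YBYBBYY
YBYBBYY
After op 2 paint(5,6,B):
YYYYYYY
YYYYYYY
YYYYYYR
YBYBBYY
YBYBBYY
YBYBBYB
After op 3 paint(0,3,R):
YYYRYYY
YYYYYYY
YYYYYYR
YBYBBYY
YBYBBYY
YBYBBYB
After op 4 paint(2,0,G):
YYYRYYY
YYYYYYY
GYYYYYR
YBYBBYY
YBYBBYY
YBYBBYB
After op 5 fill(5,6,Y) [1 cells changed]:
YYYRYYY
YYYYYYY
GYYYYYR
YBYBBYY
YBYBBYY
YBYBBYY
After op 6 fill(1,0,G) [27 cells changed]:
GGGRGGG
GGGGGGG
GGGGGGR
YBGBBGG
YBGBBGG
YBGBBGG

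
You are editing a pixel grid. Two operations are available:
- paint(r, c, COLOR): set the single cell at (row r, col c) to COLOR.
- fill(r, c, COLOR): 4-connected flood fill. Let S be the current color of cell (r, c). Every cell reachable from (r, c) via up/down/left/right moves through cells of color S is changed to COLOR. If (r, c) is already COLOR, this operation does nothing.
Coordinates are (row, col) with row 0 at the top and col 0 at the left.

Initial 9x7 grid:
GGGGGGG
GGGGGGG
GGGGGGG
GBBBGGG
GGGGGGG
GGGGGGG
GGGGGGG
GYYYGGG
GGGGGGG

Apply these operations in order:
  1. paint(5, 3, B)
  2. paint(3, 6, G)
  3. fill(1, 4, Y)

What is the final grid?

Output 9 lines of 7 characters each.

Answer: YYYYYYY
YYYYYYY
YYYYYYY
YBBBYYY
YYYYYYY
YYYBYYY
YYYYYYY
YYYYYYY
YYYYYYY

Derivation:
After op 1 paint(5,3,B):
GGGGGGG
GGGGGGG
GGGGGGG
GBBBGGG
GGGGGGG
GGGBGGG
GGGGGGG
GYYYGGG
GGGGGGG
After op 2 paint(3,6,G):
GGGGGGG
GGGGGGG
GGGGGGG
GBBBGGG
GGGGGGG
GGGBGGG
GGGGGGG
GYYYGGG
GGGGGGG
After op 3 fill(1,4,Y) [56 cells changed]:
YYYYYYY
YYYYYYY
YYYYYYY
YBBBYYY
YYYYYYY
YYYBYYY
YYYYYYY
YYYYYYY
YYYYYYY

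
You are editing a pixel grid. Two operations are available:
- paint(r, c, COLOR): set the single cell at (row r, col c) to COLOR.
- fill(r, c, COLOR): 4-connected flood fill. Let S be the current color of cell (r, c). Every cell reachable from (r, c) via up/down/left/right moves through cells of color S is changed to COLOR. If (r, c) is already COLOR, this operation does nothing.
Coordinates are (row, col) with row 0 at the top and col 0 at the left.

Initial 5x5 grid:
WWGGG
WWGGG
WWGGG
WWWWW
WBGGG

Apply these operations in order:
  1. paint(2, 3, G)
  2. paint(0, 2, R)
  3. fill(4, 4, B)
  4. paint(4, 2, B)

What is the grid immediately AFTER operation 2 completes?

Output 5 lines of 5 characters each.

After op 1 paint(2,3,G):
WWGGG
WWGGG
WWGGG
WWWWW
WBGGG
After op 2 paint(0,2,R):
WWRGG
WWGGG
WWGGG
WWWWW
WBGGG

Answer: WWRGG
WWGGG
WWGGG
WWWWW
WBGGG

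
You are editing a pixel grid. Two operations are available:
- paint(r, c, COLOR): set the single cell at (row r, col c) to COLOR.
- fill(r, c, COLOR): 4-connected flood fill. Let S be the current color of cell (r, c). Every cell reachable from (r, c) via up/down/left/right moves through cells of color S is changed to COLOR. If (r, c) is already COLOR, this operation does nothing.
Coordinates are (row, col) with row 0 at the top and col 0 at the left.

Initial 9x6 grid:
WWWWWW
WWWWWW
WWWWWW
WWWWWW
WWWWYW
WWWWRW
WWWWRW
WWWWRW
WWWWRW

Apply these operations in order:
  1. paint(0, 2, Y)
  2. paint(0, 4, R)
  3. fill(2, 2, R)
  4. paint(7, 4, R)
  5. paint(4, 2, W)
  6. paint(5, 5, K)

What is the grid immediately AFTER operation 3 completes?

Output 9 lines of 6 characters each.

After op 1 paint(0,2,Y):
WWYWWW
WWWWWW
WWWWWW
WWWWWW
WWWWYW
WWWWRW
WWWWRW
WWWWRW
WWWWRW
After op 2 paint(0,4,R):
WWYWRW
WWWWWW
WWWWWW
WWWWWW
WWWWYW
WWWWRW
WWWWRW
WWWWRW
WWWWRW
After op 3 fill(2,2,R) [47 cells changed]:
RRYRRR
RRRRRR
RRRRRR
RRRRRR
RRRRYR
RRRRRR
RRRRRR
RRRRRR
RRRRRR

Answer: RRYRRR
RRRRRR
RRRRRR
RRRRRR
RRRRYR
RRRRRR
RRRRRR
RRRRRR
RRRRRR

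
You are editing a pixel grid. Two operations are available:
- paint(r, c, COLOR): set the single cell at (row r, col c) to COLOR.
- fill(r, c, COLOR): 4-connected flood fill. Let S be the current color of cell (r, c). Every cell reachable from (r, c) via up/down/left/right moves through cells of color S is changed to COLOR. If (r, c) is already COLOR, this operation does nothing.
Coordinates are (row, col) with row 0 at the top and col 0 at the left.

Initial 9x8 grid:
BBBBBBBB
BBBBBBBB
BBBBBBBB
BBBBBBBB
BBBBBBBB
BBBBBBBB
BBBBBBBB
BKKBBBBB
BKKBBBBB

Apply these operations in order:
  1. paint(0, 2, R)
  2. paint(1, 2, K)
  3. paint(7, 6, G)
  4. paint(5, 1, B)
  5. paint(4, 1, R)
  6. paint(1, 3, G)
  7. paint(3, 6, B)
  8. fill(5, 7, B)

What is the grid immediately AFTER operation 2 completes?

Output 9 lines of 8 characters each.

After op 1 paint(0,2,R):
BBRBBBBB
BBBBBBBB
BBBBBBBB
BBBBBBBB
BBBBBBBB
BBBBBBBB
BBBBBBBB
BKKBBBBB
BKKBBBBB
After op 2 paint(1,2,K):
BBRBBBBB
BBKBBBBB
BBBBBBBB
BBBBBBBB
BBBBBBBB
BBBBBBBB
BBBBBBBB
BKKBBBBB
BKKBBBBB

Answer: BBRBBBBB
BBKBBBBB
BBBBBBBB
BBBBBBBB
BBBBBBBB
BBBBBBBB
BBBBBBBB
BKKBBBBB
BKKBBBBB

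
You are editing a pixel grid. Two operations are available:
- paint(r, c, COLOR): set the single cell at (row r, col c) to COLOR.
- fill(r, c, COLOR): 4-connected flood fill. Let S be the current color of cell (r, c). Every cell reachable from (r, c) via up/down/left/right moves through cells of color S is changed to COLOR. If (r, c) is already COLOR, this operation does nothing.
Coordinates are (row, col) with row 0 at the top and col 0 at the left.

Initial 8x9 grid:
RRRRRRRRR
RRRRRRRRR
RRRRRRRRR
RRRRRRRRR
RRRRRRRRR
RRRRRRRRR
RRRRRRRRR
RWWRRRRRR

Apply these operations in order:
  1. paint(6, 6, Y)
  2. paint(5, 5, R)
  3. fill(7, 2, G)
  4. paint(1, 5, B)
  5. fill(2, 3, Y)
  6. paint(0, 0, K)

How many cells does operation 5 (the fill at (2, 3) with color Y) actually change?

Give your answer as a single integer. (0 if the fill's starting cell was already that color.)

Answer: 68

Derivation:
After op 1 paint(6,6,Y):
RRRRRRRRR
RRRRRRRRR
RRRRRRRRR
RRRRRRRRR
RRRRRRRRR
RRRRRRRRR
RRRRRRYRR
RWWRRRRRR
After op 2 paint(5,5,R):
RRRRRRRRR
RRRRRRRRR
RRRRRRRRR
RRRRRRRRR
RRRRRRRRR
RRRRRRRRR
RRRRRRYRR
RWWRRRRRR
After op 3 fill(7,2,G) [2 cells changed]:
RRRRRRRRR
RRRRRRRRR
RRRRRRRRR
RRRRRRRRR
RRRRRRRRR
RRRRRRRRR
RRRRRRYRR
RGGRRRRRR
After op 4 paint(1,5,B):
RRRRRRRRR
RRRRRBRRR
RRRRRRRRR
RRRRRRRRR
RRRRRRRRR
RRRRRRRRR
RRRRRRYRR
RGGRRRRRR
After op 5 fill(2,3,Y) [68 cells changed]:
YYYYYYYYY
YYYYYBYYY
YYYYYYYYY
YYYYYYYYY
YYYYYYYYY
YYYYYYYYY
YYYYYYYYY
YGGYYYYYY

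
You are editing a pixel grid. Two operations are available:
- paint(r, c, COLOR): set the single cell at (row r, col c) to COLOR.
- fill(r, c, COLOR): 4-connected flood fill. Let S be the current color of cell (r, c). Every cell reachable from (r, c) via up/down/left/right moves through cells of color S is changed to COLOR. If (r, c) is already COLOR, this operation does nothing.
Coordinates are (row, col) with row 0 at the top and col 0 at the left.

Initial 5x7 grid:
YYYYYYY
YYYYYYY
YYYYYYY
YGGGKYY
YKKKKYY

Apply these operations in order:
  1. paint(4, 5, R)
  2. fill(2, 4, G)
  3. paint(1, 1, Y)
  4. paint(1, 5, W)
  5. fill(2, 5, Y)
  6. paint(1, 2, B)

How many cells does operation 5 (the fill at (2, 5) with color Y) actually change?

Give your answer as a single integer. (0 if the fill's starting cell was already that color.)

After op 1 paint(4,5,R):
YYYYYYY
YYYYYYY
YYYYYYY
YGGGKYY
YKKKKRY
After op 2 fill(2,4,G) [26 cells changed]:
GGGGGGG
GGGGGGG
GGGGGGG
GGGGKGG
GKKKKRG
After op 3 paint(1,1,Y):
GGGGGGG
GYGGGGG
GGGGGGG
GGGGKGG
GKKKKRG
After op 4 paint(1,5,W):
GGGGGGG
GYGGGWG
GGGGGGG
GGGGKGG
GKKKKRG
After op 5 fill(2,5,Y) [27 cells changed]:
YYYYYYY
YYYYYWY
YYYYYYY
YYYYKYY
YKKKKRY

Answer: 27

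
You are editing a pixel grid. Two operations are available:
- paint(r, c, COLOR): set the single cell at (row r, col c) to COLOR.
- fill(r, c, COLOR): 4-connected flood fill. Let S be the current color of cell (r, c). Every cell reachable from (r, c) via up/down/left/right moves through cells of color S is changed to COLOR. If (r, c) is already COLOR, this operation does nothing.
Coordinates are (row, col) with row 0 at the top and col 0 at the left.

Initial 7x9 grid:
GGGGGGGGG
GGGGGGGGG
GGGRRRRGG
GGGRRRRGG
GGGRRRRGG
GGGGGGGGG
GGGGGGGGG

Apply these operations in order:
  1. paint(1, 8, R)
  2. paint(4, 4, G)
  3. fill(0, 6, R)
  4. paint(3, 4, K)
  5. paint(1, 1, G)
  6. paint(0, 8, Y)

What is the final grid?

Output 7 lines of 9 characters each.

After op 1 paint(1,8,R):
GGGGGGGGG
GGGGGGGGR
GGGRRRRGG
GGGRRRRGG
GGGRRRRGG
GGGGGGGGG
GGGGGGGGG
After op 2 paint(4,4,G):
GGGGGGGGG
GGGGGGGGR
GGGRRRRGG
GGGRRRRGG
GGGRGRRGG
GGGGGGGGG
GGGGGGGGG
After op 3 fill(0,6,R) [51 cells changed]:
RRRRRRRRR
RRRRRRRRR
RRRRRRRRR
RRRRRRRRR
RRRRRRRRR
RRRRRRRRR
RRRRRRRRR
After op 4 paint(3,4,K):
RRRRRRRRR
RRRRRRRRR
RRRRRRRRR
RRRRKRRRR
RRRRRRRRR
RRRRRRRRR
RRRRRRRRR
After op 5 paint(1,1,G):
RRRRRRRRR
RGRRRRRRR
RRRRRRRRR
RRRRKRRRR
RRRRRRRRR
RRRRRRRRR
RRRRRRRRR
After op 6 paint(0,8,Y):
RRRRRRRRY
RGRRRRRRR
RRRRRRRRR
RRRRKRRRR
RRRRRRRRR
RRRRRRRRR
RRRRRRRRR

Answer: RRRRRRRRY
RGRRRRRRR
RRRRRRRRR
RRRRKRRRR
RRRRRRRRR
RRRRRRRRR
RRRRRRRRR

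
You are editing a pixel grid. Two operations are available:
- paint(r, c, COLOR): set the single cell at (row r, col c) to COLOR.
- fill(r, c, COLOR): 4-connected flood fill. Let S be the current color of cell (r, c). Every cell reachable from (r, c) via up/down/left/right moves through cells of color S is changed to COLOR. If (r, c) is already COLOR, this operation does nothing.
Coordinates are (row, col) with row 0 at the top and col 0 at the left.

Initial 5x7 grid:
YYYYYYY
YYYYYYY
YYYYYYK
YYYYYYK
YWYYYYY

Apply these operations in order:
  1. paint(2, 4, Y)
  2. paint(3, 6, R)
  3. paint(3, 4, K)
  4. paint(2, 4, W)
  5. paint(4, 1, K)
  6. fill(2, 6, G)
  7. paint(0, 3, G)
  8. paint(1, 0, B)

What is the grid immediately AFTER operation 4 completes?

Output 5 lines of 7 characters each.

Answer: YYYYYYY
YYYYYYY
YYYYWYK
YYYYKYR
YWYYYYY

Derivation:
After op 1 paint(2,4,Y):
YYYYYYY
YYYYYYY
YYYYYYK
YYYYYYK
YWYYYYY
After op 2 paint(3,6,R):
YYYYYYY
YYYYYYY
YYYYYYK
YYYYYYR
YWYYYYY
After op 3 paint(3,4,K):
YYYYYYY
YYYYYYY
YYYYYYK
YYYYKYR
YWYYYYY
After op 4 paint(2,4,W):
YYYYYYY
YYYYYYY
YYYYWYK
YYYYKYR
YWYYYYY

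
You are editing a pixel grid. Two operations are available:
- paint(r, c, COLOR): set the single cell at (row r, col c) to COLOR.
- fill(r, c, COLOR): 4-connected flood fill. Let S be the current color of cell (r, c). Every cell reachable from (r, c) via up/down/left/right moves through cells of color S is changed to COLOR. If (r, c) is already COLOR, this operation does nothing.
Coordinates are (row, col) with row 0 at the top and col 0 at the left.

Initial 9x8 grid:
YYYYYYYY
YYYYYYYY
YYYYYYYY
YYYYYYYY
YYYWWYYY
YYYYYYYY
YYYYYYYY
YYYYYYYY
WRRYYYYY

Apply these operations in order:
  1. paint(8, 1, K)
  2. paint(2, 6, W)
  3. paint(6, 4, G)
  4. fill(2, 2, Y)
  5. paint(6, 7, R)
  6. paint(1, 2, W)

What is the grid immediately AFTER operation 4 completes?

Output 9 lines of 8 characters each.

After op 1 paint(8,1,K):
YYYYYYYY
YYYYYYYY
YYYYYYYY
YYYYYYYY
YYYWWYYY
YYYYYYYY
YYYYYYYY
YYYYYYYY
WKRYYYYY
After op 2 paint(2,6,W):
YYYYYYYY
YYYYYYYY
YYYYYYWY
YYYYYYYY
YYYWWYYY
YYYYYYYY
YYYYYYYY
YYYYYYYY
WKRYYYYY
After op 3 paint(6,4,G):
YYYYYYYY
YYYYYYYY
YYYYYYWY
YYYYYYYY
YYYWWYYY
YYYYYYYY
YYYYGYYY
YYYYYYYY
WKRYYYYY
After op 4 fill(2,2,Y) [0 cells changed]:
YYYYYYYY
YYYYYYYY
YYYYYYWY
YYYYYYYY
YYYWWYYY
YYYYYYYY
YYYYGYYY
YYYYYYYY
WKRYYYYY

Answer: YYYYYYYY
YYYYYYYY
YYYYYYWY
YYYYYYYY
YYYWWYYY
YYYYYYYY
YYYYGYYY
YYYYYYYY
WKRYYYYY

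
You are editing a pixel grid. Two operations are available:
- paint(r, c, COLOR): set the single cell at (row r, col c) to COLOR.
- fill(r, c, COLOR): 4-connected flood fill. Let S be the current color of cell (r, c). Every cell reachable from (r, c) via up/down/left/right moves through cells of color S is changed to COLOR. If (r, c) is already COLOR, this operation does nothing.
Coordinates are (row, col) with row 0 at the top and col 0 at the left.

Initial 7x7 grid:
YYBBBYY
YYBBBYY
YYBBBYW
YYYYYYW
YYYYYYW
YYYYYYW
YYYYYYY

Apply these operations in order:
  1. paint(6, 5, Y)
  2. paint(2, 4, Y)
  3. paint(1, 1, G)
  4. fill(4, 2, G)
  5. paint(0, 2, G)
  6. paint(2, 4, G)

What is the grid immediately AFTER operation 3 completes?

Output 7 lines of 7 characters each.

After op 1 paint(6,5,Y):
YYBBBYY
YYBBBYY
YYBBBYW
YYYYYYW
YYYYYYW
YYYYYYW
YYYYYYY
After op 2 paint(2,4,Y):
YYBBBYY
YYBBBYY
YYBBYYW
YYYYYYW
YYYYYYW
YYYYYYW
YYYYYYY
After op 3 paint(1,1,G):
YYBBBYY
YGBBBYY
YYBBYYW
YYYYYYW
YYYYYYW
YYYYYYW
YYYYYYY

Answer: YYBBBYY
YGBBBYY
YYBBYYW
YYYYYYW
YYYYYYW
YYYYYYW
YYYYYYY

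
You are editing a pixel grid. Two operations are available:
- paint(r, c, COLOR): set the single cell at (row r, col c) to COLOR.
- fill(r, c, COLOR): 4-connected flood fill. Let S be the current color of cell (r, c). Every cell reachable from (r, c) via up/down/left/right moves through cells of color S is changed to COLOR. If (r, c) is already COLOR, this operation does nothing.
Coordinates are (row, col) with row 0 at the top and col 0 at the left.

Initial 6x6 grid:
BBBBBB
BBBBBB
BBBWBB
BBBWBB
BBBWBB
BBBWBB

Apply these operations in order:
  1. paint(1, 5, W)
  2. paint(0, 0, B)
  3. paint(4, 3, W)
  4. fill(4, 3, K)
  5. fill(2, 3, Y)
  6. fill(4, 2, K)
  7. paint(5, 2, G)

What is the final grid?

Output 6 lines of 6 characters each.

Answer: KKKKKK
KKKKKW
KKKYKK
KKKYKK
KKKYKK
KKGYKK

Derivation:
After op 1 paint(1,5,W):
BBBBBB
BBBBBW
BBBWBB
BBBWBB
BBBWBB
BBBWBB
After op 2 paint(0,0,B):
BBBBBB
BBBBBW
BBBWBB
BBBWBB
BBBWBB
BBBWBB
After op 3 paint(4,3,W):
BBBBBB
BBBBBW
BBBWBB
BBBWBB
BBBWBB
BBBWBB
After op 4 fill(4,3,K) [4 cells changed]:
BBBBBB
BBBBBW
BBBKBB
BBBKBB
BBBKBB
BBBKBB
After op 5 fill(2,3,Y) [4 cells changed]:
BBBBBB
BBBBBW
BBBYBB
BBBYBB
BBBYBB
BBBYBB
After op 6 fill(4,2,K) [31 cells changed]:
KKKKKK
KKKKKW
KKKYKK
KKKYKK
KKKYKK
KKKYKK
After op 7 paint(5,2,G):
KKKKKK
KKKKKW
KKKYKK
KKKYKK
KKKYKK
KKGYKK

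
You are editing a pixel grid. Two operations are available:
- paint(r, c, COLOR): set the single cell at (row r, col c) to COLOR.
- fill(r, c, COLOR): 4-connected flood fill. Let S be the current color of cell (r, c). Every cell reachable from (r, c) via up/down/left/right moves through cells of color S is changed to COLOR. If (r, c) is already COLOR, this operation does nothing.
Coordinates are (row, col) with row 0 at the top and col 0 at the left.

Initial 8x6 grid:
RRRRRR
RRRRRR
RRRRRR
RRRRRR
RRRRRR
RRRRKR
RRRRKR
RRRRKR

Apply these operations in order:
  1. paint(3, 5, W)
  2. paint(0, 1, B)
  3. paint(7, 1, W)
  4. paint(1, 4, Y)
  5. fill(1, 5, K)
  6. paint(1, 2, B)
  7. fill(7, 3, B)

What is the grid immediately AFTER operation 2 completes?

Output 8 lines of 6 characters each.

Answer: RBRRRR
RRRRRR
RRRRRR
RRRRRW
RRRRRR
RRRRKR
RRRRKR
RRRRKR

Derivation:
After op 1 paint(3,5,W):
RRRRRR
RRRRRR
RRRRRR
RRRRRW
RRRRRR
RRRRKR
RRRRKR
RRRRKR
After op 2 paint(0,1,B):
RBRRRR
RRRRRR
RRRRRR
RRRRRW
RRRRRR
RRRRKR
RRRRKR
RRRRKR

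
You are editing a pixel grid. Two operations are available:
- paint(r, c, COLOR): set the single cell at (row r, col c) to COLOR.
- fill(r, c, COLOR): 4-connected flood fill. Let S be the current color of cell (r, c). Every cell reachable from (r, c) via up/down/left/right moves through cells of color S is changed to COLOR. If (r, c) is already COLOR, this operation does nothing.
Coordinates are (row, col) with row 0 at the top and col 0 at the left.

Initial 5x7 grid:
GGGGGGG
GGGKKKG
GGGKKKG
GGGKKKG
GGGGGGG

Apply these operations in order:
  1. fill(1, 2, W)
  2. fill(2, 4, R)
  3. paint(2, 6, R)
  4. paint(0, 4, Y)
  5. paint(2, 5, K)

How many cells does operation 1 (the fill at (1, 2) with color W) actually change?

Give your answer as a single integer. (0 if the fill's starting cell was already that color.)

After op 1 fill(1,2,W) [26 cells changed]:
WWWWWWW
WWWKKKW
WWWKKKW
WWWKKKW
WWWWWWW

Answer: 26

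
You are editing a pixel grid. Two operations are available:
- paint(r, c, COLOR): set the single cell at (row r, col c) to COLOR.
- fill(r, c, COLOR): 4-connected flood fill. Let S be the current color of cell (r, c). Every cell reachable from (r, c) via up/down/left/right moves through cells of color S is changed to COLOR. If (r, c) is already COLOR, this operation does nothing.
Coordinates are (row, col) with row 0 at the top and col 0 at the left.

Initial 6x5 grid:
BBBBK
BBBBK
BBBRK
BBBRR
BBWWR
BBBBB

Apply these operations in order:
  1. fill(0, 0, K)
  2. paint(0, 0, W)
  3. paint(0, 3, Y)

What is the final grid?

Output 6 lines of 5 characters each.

Answer: WKKYK
KKKKK
KKKRK
KKKRR
KKWWR
KKKKK

Derivation:
After op 1 fill(0,0,K) [21 cells changed]:
KKKKK
KKKKK
KKKRK
KKKRR
KKWWR
KKKKK
After op 2 paint(0,0,W):
WKKKK
KKKKK
KKKRK
KKKRR
KKWWR
KKKKK
After op 3 paint(0,3,Y):
WKKYK
KKKKK
KKKRK
KKKRR
KKWWR
KKKKK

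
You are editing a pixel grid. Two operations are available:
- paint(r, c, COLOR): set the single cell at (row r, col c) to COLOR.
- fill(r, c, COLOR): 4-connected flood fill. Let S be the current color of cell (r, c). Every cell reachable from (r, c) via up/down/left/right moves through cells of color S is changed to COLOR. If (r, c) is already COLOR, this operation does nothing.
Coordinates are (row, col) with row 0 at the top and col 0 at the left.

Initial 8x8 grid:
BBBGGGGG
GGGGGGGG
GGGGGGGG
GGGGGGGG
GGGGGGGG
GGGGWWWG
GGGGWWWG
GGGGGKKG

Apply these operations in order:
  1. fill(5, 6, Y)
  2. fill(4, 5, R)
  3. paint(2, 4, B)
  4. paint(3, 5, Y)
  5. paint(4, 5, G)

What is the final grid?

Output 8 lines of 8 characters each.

After op 1 fill(5,6,Y) [6 cells changed]:
BBBGGGGG
GGGGGGGG
GGGGGGGG
GGGGGGGG
GGGGGGGG
GGGGYYYG
GGGGYYYG
GGGGGKKG
After op 2 fill(4,5,R) [53 cells changed]:
BBBRRRRR
RRRRRRRR
RRRRRRRR
RRRRRRRR
RRRRRRRR
RRRRYYYR
RRRRYYYR
RRRRRKKR
After op 3 paint(2,4,B):
BBBRRRRR
RRRRRRRR
RRRRBRRR
RRRRRRRR
RRRRRRRR
RRRRYYYR
RRRRYYYR
RRRRRKKR
After op 4 paint(3,5,Y):
BBBRRRRR
RRRRRRRR
RRRRBRRR
RRRRRYRR
RRRRRRRR
RRRRYYYR
RRRRYYYR
RRRRRKKR
After op 5 paint(4,5,G):
BBBRRRRR
RRRRRRRR
RRRRBRRR
RRRRRYRR
RRRRRGRR
RRRRYYYR
RRRRYYYR
RRRRRKKR

Answer: BBBRRRRR
RRRRRRRR
RRRRBRRR
RRRRRYRR
RRRRRGRR
RRRRYYYR
RRRRYYYR
RRRRRKKR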